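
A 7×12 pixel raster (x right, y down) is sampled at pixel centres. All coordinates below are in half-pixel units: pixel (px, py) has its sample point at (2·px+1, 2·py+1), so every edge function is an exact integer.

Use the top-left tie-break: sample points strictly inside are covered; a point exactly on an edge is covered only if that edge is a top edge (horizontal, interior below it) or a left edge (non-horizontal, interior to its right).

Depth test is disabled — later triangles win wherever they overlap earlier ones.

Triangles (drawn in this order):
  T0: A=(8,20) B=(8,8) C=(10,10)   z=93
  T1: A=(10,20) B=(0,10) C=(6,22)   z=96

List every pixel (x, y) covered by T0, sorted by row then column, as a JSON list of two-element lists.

T0:
  2·area = 24
  edge (8, 20)→(8, 8): d=(0,-12) top-left  bias=+0
  edge (8, 8)→(10, 10): d=(2,2) right/bottom  bias=-1
  edge (10, 10)→(8, 20): d=(-2,10) right/bottom  bias=-1
    (0,0)@(1, 1): e=[-84,0,108] → ·  [on edge]
    (1,1)@(3, 3): e=[-60,0,84] → ·  [on edge]
    (2,2)@(5, 5): e=[-36,0,60] → ·  [on edge]
    (5,2)@(11, 5): e=[36,-12,0] → ·  [on edge]
    (3,3)@(7, 7): e=[-12,0,36] → ·  [on edge]
    (4,4)@(9, 9): e=[12,0,12] → ·  [on edge]
    (4,5)@(9, 11): e=[12,4,8] → #
    (5,5)@(11, 11): e=[36,0,-12] → ·  [on edge]
    (4,6)@(9, 13): e=[12,8,4] → #
    (5,6)@(11, 13): e=[36,4,-16] → ·
    (6,6)@(13, 13): e=[60,0,-36] → ·  [on edge]
    (4,7)@(9, 15): e=[12,12,0] → ·  [on edge]
  covered (2 px):
    · · · · · · ·
    · · · · · · ·
    · · · · · · ·
    · · · · · · ·
    · · · · · · ·
    · · · · # · ·
    · · · · # · ·
    · · · · · · ·
    · · · · · · ·
    · · · · · · ·
    · · · · · · ·
    · · · · · · ·
T1:
  2·area = 60  (B↔C swapped to make it positive)
  edge (10, 20)→(6, 22): d=(-4,2) right/bottom  bias=-1
  edge (6, 22)→(0, 10): d=(-6,-12) top-left  bias=+0
  edge (0, 10)→(10, 20): d=(10,10) right/bottom  bias=-1
    (0,5)@(1, 11): e=[54,6,0] → ·  [on edge]
    (1,6)@(3, 13): e=[42,18,0] → ·  [on edge]
    (1,7)@(3, 15): e=[34,6,20] → #
    (2,7)@(5, 15): e=[30,30,0] → ·  [on edge]
    (1,8)@(3, 17): e=[26,-6,40] → ·
    (2,8)@(5, 17): e=[22,18,20] → #
    (3,8)@(7, 17): e=[18,42,0] → ·  [on edge]
    (2,9)@(5, 19): e=[14,6,40] → #
    (3,9)@(7, 19): e=[10,30,20] → #
    (4,9)@(9, 19): e=[6,54,0] → ·  [on edge]
    (2,10)@(5, 21): e=[6,-6,60] → ·
    (3,10)@(7, 21): e=[2,18,40] → #
    (5,10)@(11, 21): e=[-6,66,0] → ·  [on edge]
    (6,11)@(13, 23): e=[-18,78,0] → ·  [on edge]
  covered (5 px):
    · · · · · · ·
    · · · · · · ·
    · · · · · · ·
    · · · · · · ·
    · · · · · · ·
    · · · · · · ·
    · · · · · · ·
    · # · · · · ·
    · · # · · · ·
    · · # # · · ·
    · · · # · · ·
    · · · · · · ·

Result: [[4,5],[4,6]]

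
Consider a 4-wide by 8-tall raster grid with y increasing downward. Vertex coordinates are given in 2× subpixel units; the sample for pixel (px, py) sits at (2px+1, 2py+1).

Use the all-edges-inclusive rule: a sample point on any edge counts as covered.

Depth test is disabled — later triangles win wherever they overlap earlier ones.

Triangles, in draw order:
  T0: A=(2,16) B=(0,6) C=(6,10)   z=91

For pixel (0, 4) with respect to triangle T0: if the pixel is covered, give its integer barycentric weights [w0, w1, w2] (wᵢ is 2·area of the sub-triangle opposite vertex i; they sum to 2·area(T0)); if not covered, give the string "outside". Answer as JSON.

T0:
  2·area = 52
  edge (2, 16)→(0, 6): d=(-2,-10) inclusive
  edge (0, 6)→(6, 10): d=(6,4) inclusive
  edge (6, 10)→(2, 16): d=(-4,6) inclusive
    (0,3)@(1, 7): e=[8,2,42] → X
    (1,3)@(3, 7): e=[28,-6,30] → .
    (0,4)@(1, 9): e=[4,14,34] → X
    (1,4)@(3, 9): e=[24,6,22] → X
    (2,4)@(5, 9): e=[44,-2,10] → .
    (0,5)@(1, 11): e=[0,26,26] → X  [on edge]
    (2,5)@(5, 11): e=[40,10,2] → X
    (3,5)@(7, 11): e=[60,2,-10] → .
    (0,6)@(1, 13): e=[-4,38,18] → .
    (1,6)@(3, 13): e=[16,30,6] → X
    (2,6)@(5, 13): e=[36,22,-6] → .
    (1,7)@(3, 15): e=[12,42,-2] → .
  covered (7 px):
    . . . .
    . . . .
    . . . .
    X . . .
    X X . .
    X X X .
    . X . .
    . . . .

Final: [14,34,4]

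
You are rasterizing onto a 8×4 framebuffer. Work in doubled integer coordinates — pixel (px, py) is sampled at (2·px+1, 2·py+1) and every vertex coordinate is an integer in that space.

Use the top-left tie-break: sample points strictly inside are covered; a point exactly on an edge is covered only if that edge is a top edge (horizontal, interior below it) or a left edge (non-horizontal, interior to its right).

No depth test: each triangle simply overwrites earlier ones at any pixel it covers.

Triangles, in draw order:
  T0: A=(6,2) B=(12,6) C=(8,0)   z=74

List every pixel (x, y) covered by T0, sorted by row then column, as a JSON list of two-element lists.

T0:
  2·area = 20  (B↔C swapped to make it positive)
  edge (6, 2)→(8, 0): d=(2,-2) top-left  bias=+0
  edge (8, 0)→(12, 6): d=(4,6) right/bottom  bias=-1
  edge (12, 6)→(6, 2): d=(-6,-4) top-left  bias=+0
    (3,0)@(7, 1): e=[0,10,10] → █  [on edge]
    (4,0)@(9, 1): e=[4,-2,18] → ·
    (2,1)@(5, 3): e=[0,30,-10] → ·  [on edge]
    (3,1)@(7, 3): e=[4,18,-2] → ·
    (4,1)@(9, 3): e=[8,6,6] → █
    (5,1)@(11, 3): e=[12,-6,14] → ·
    (1,2)@(3, 5): e=[0,50,-30] → ·  [on edge]
    (4,2)@(9, 5): e=[12,14,-6] → ·
    (5,2)@(11, 5): e=[16,2,2] → █
    (6,2)@(13, 5): e=[20,-10,10] → ·
    (0,3)@(1, 7): e=[0,70,-50] → ·  [on edge]
    (5,3)@(11, 7): e=[20,10,-10] → ·
  covered (3 px):
    · · · █ · · · ·
    · · · · █ · · ·
    · · · · · █ · ·
    · · · · · · · ·

Result: [[3,0],[4,1],[5,2]]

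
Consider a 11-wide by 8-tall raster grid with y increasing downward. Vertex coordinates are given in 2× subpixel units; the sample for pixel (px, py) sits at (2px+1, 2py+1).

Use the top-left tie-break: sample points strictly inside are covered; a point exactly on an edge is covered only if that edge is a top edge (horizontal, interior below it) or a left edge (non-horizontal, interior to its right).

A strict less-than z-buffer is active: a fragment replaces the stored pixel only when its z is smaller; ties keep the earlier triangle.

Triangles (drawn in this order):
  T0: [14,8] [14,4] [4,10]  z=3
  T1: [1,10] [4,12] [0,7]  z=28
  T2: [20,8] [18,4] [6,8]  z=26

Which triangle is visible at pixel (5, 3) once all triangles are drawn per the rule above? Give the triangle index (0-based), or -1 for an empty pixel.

T0:
  2·area = 40  (B↔C swapped to make it positive)
  edge (14, 8)→(4, 10): d=(-10,2) right/bottom  bias=-1
  edge (4, 10)→(14, 4): d=(10,-6) top-left  bias=+0
  edge (14, 4)→(14, 8): d=(0,4) right/bottom  bias=-1
    (9,0)@(19, 1): e=[60,0,-20] → ·  [on edge]
    (6,2)@(13, 5): e=[32,4,4] → █
    (7,2)@(15, 5): e=[28,16,-4] → ·
    (4,3)@(9, 7): e=[20,0,20] → █  [on edge]
    (5,3)@(11, 7): e=[16,12,12] → █
    (7,3)@(15, 7): e=[8,36,-4] → ·
    (9,3)@(19, 7): e=[0,60,-20] → ·  [on edge]
    (3,4)@(7, 9): e=[4,8,28] → █
    (4,4)@(9, 9): e=[0,20,20] → ·  [on edge]
    (5,4)@(11, 9): e=[-4,32,12] → ·
    (6,4)@(13, 9): e=[-8,44,4] → ·
    (3,5)@(7, 11): e=[-16,28,28] → ·
  covered (5 px):
    · · · · · · · · · · ·
    · · · · · · · · · · ·
    · · · · · · █ · · · ·
    · · · · █ █ █ · · · ·
    · · · █ · · · · · · ·
    · · · · · · · · · · ·
    · · · · · · · · · · ·
    · · · · · · · · · · ·
T1:
  2·area = 7  (B↔C swapped to make it positive)
  edge (1, 10)→(0, 7): d=(-1,-3) top-left  bias=+0
  edge (0, 7)→(4, 12): d=(4,5) right/bottom  bias=-1
  edge (4, 12)→(1, 10): d=(-3,-2) top-left  bias=+0
    (0,4)@(1, 9): e=[1,3,3] → █
    (1,4)@(3, 9): e=[7,-7,7] → ·
    (0,5)@(1, 11): e=[-1,11,-3] → ·
    (1,5)@(3, 11): e=[5,1,1] → █
    (2,5)@(5, 11): e=[11,-9,5] → ·
    (1,6)@(3, 13): e=[3,9,-5] → ·
  covered (2 px):
    · · · · · · · · · · ·
    · · · · · · · · · · ·
    · · · · · · · · · · ·
    · · · · · · · · · · ·
    █ · · · · · · · · · ·
    · █ · · · · · · · · ·
    · · · · · · · · · · ·
    · · · · · · · · · · ·
T2:
  2·area = 56  (B↔C swapped to make it positive)
  edge (20, 8)→(6, 8): d=(-14,0) right/bottom  bias=-1
  edge (6, 8)→(18, 4): d=(12,-4) top-left  bias=+0
  edge (18, 4)→(20, 8): d=(2,4) right/bottom  bias=-1
    (10,1)@(21, 3): e=[70,0,-14] → ·  [on edge]
    (7,2)@(15, 5): e=[42,0,14] → █  [on edge]
    (8,2)@(17, 5): e=[42,8,6] → █
    (9,2)@(19, 5): e=[42,16,-2] → ·
    (4,3)@(9, 7): e=[14,0,42] → █  [on edge]
    (5,3)@(11, 7): e=[14,8,34] → █
    (6,3)@(13, 7): e=[14,16,26] → █
    (9,3)@(19, 7): e=[14,40,2] → █
    (10,3)@(21, 7): e=[14,48,-6] → ·
    (1,4)@(3, 9): e=[-14,0,70] → ·  [on edge]
    (4,4)@(9, 9): e=[-14,24,46] → ·
    (5,4)@(11, 9): e=[-14,32,38] → ·
  covered (8 px):
    · · · · · · · · · · ·
    · · · · · · · · · · ·
    · · · · · · · █ █ · ·
    · · · · █ █ █ █ █ █ ·
    · · · · · · · · · · ·
    · · · · · · · · · · ·
    · · · · · · · · · · ·
    · · · · · · · · · · ·

Z-buffer (winner per pixel, '.' = empty):
  . . . . . . . . . . .
  . . . . . . . . . . .
  . . . . . . 0 2 2 . .
  . . . . 0 0 0 2 2 2 .
  1 . . 0 . . . . . . .
  . 1 . . . . . . . . .
  . . . . . . . . . . .
  . . . . . . . . . . .

Result: 0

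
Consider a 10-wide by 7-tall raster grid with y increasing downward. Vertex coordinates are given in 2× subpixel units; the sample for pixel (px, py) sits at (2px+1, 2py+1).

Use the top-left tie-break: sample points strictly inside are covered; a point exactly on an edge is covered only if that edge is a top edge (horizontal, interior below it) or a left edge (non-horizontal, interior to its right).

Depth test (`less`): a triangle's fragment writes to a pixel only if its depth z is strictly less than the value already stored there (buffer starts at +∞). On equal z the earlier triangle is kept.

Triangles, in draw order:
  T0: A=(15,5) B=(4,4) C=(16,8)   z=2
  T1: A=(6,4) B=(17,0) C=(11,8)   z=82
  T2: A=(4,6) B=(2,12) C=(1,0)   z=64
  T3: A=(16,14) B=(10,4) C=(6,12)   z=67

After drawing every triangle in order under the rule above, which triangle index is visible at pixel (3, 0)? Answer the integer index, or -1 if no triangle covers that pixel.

T0:
  2·area = 32  (B↔C swapped to make it positive)
  edge (15, 5)→(16, 8): d=(1,3) right/bottom  bias=-1
  edge (16, 8)→(4, 4): d=(-12,-4) top-left  bias=+0
  edge (4, 4)→(15, 5): d=(11,1) right/bottom  bias=-1
    (0,1)@(1, 3): e=[40,0,-8] → .  [on edge]
    (3,2)@(7, 5): e=[24,0,8] → X  [on edge]
    (4,2)@(9, 5): e=[18,8,6] → X
    (5,2)@(11, 5): e=[12,16,4] → X
    (6,2)@(13, 5): e=[6,24,2] → X
    (7,2)@(15, 5): e=[0,32,0] → .  [on edge]
    (3,3)@(7, 7): e=[26,-24,30] → .
    (4,3)@(9, 7): e=[20,-16,28] → .
    (5,3)@(11, 7): e=[14,-8,26] → .
    (6,3)@(13, 7): e=[8,0,24] → X  [on edge]
    (7,3)@(15, 7): e=[2,8,22] → X
    (8,3)@(17, 7): e=[-4,16,20] → .
    (9,4)@(19, 9): e=[-8,0,40] → .  [on edge]
    (8,5)@(17, 11): e=[0,-32,64] → .  [on edge]
  covered (6 px):
    . . . . . . . . . .
    . . . . . . . . . .
    . . . X X X X . . .
    . . . . . . X X . .
    . . . . . . . . . .
    . . . . . . . . . .
    . . . . . . . . . .
T1:
  2·area = 64
  edge (6, 4)→(17, 0): d=(11,-4) top-left  bias=+0
  edge (17, 0)→(11, 8): d=(-6,8) right/bottom  bias=-1
  edge (11, 8)→(6, 4): d=(-5,-4) top-left  bias=+0
    (7,0)@(15, 1): e=[3,10,51] → X
    (8,0)@(17, 1): e=[11,-6,59] → .
    (4,1)@(9, 3): e=[1,46,17] → X
    (5,1)@(11, 3): e=[9,30,25] → X
    (6,1)@(13, 3): e=[17,14,33] → X
    (7,1)@(15, 3): e=[25,-2,41] → .
    (4,2)@(9, 5): e=[23,34,7] → X
    (7,2)@(15, 5): e=[47,-14,31] → .
    (4,3)@(9, 7): e=[45,22,-3] → .
    (5,3)@(11, 7): e=[53,6,5] → X
    (6,3)@(13, 7): e=[61,-10,13] → .
    (5,4)@(11, 9): e=[75,-6,-5] → .
  covered (8 px):
    . . . . . . . X . .
    . . . . X X X . . .
    . . . . X X X . . .
    . . . . . X . . . .
    . . . . . . . . . .
    . . . . . . . . . .
    . . . . . . . . . .
T2:
  2·area = 30
  edge (4, 6)→(2, 12): d=(-2,6) right/bottom  bias=-1
  edge (2, 12)→(1, 0): d=(-1,-12) top-left  bias=+0
  edge (1, 0)→(4, 6): d=(3,6) right/bottom  bias=-1
    (2,1)@(5, 3): e=[0,45,-15] → .  [on edge]
    (1,2)@(3, 5): e=[8,19,3] → X
    (2,2)@(5, 5): e=[-4,43,-9] → .
    (1,3)@(3, 7): e=[4,17,9] → X
    (2,3)@(5, 7): e=[-8,41,-3] → .
    (1,4)@(3, 9): e=[0,15,15] → .  [on edge]
  covered (2 px):
    . . . . . . . . . .
    . . . . . . . . . .
    . X . . . . . . . .
    . X . . . . . . . .
    . . . . . . . . . .
    . . . . . . . . . .
    . . . . . . . . . .
T3:
  2·area = 88  (B↔C swapped to make it positive)
  edge (16, 14)→(6, 12): d=(-10,-2) top-left  bias=+0
  edge (6, 12)→(10, 4): d=(4,-8) top-left  bias=+0
  edge (10, 4)→(16, 14): d=(6,10) right/bottom  bias=-1
    (4,3)@(9, 7): e=[56,4,28] → X
    (5,3)@(11, 7): e=[60,20,8] → X
    (6,3)@(13, 7): e=[64,36,-12] → .
    (4,4)@(9, 9): e=[36,12,40] → X
    (6,4)@(13, 9): e=[44,44,0] → .  [on edge]
    (0,5)@(1, 11): e=[0,-44,132] → .  [on edge]
    (3,5)@(7, 11): e=[12,4,72] → X
    (6,5)@(13, 11): e=[24,52,12] → X
    (7,5)@(15, 11): e=[28,68,-8] → .
    (3,6)@(7, 13): e=[-8,12,84] → .
    (4,6)@(9, 13): e=[-4,28,64] → .
    (5,6)@(11, 13): e=[0,44,44] → X  [on edge]
  covered (11 px):
    . . . . . . . . . .
    . . . . . . . . . .
    . . . . . . . . . .
    . . . . X X . . . .
    . . . . X X . . . .
    . . . X X X X . . .
    . . . . . X X X . .

Z-buffer (winner per pixel, '.' = empty):
  . . . . . . . 1 . .
  . . . . 1 1 1 . . .
  . 2 . 0 0 0 0 . . .
  . 2 . . 3 3 0 0 . .
  . . . . 3 3 . . . .
  . . . 3 3 3 3 . . .
  . . . . . 3 3 3 . .

Final: -1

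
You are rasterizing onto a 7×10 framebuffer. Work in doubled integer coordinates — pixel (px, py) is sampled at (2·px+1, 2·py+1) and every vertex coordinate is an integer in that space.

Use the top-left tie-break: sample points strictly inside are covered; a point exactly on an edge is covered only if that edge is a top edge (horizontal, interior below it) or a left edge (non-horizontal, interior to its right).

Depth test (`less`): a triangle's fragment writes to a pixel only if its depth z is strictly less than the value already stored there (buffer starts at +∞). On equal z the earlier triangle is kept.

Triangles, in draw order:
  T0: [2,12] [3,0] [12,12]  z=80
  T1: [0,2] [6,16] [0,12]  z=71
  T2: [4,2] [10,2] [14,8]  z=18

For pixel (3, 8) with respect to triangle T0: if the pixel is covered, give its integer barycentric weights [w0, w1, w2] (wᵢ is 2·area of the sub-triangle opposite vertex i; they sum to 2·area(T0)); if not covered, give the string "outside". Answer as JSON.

T0:
  2·area = 120
  edge (2, 12)→(3, 0): d=(1,-12) top-left  bias=+0
  edge (3, 0)→(12, 12): d=(9,12) right/bottom  bias=-1
  edge (12, 12)→(2, 12): d=(-10,0) right/bottom  bias=-1
    (1,0)@(3, 1): e=[1,9,110] → █
    (2,0)@(5, 1): e=[25,-15,110] → ·
    (1,1)@(3, 3): e=[3,27,90] → █
    (2,1)@(5, 3): e=[27,3,90] → █
    (3,1)@(7, 3): e=[51,-21,90] → ·
    (1,2)@(3, 5): e=[5,45,70] → █
    (3,2)@(7, 5): e=[53,-3,70] → ·
    (1,3)@(3, 7): e=[7,63,50] → █
    (3,3)@(7, 7): e=[55,15,50] → █
    (4,3)@(9, 7): e=[79,-9,50] → ·
    (1,4)@(3, 9): e=[9,81,30] → █
    (4,4)@(9, 9): e=[81,9,30] → █
  covered (17 px):
    · █ · · · · ·
    · █ █ · · · ·
    · █ █ · · · ·
    · █ █ █ · · ·
    · █ █ █ █ · ·
    · █ █ █ █ █ ·
    · · · · · · ·
    · · · · · · ·
    · · · · · · ·
    · · · · · · ·
T1:
  2·area = 60
  edge (0, 2)→(6, 16): d=(6,14) right/bottom  bias=-1
  edge (6, 16)→(0, 12): d=(-6,-4) top-left  bias=+0
  edge (0, 12)→(0, 2): d=(0,-10) top-left  bias=+0
    (0,2)@(1, 5): e=[4,46,10] → █
    (1,2)@(3, 5): e=[-24,54,30] → ·
    (0,3)@(1, 7): e=[16,34,10] → █
    (1,3)@(3, 7): e=[-12,42,30] → ·
    (0,4)@(1, 9): e=[28,22,10] → █
    (1,4)@(3, 9): e=[0,30,30] → ·  [on edge]
    (0,5)@(1, 11): e=[40,10,10] → █
    (1,5)@(3, 11): e=[12,18,30] → █
    (2,5)@(5, 11): e=[-16,26,50] → ·
    (0,6)@(1, 13): e=[52,-2,10] → ·
    (1,6)@(3, 13): e=[24,6,30] → █
    (2,6)@(5, 13): e=[-4,14,50] → ·
  covered (7 px):
    · · · · · · ·
    · · · · · · ·
    █ · · · · · ·
    █ · · · · · ·
    █ · · · · · ·
    █ █ · · · · ·
    · █ · · · · ·
    · · █ · · · ·
    · · · · · · ·
    · · · · · · ·
T2:
  2·area = 36
  edge (4, 2)→(10, 2): d=(6,0) top-left  bias=+0
  edge (10, 2)→(14, 8): d=(4,6) right/bottom  bias=-1
  edge (14, 8)→(4, 2): d=(-10,-6) top-left  bias=+0
    (3,1)@(7, 3): e=[6,22,8] → █
    (4,1)@(9, 3): e=[6,10,20] → █
    (5,1)@(11, 3): e=[6,-2,32] → ·
    (3,2)@(7, 5): e=[18,30,-12] → ·
    (4,2)@(9, 5): e=[18,18,0] → █  [on edge]
    (5,2)@(11, 5): e=[18,6,12] → █
    (6,2)@(13, 5): e=[18,-6,24] → ·
    (4,3)@(9, 7): e=[30,26,-20] → ·
    (5,3)@(11, 7): e=[30,14,-8] → ·
    (6,3)@(13, 7): e=[30,2,4] → █
    (6,4)@(13, 9): e=[42,10,-16] → ·
  covered (5 px):
    · · · · · · ·
    · · · █ █ · ·
    · · · · █ █ ·
    · · · · · · █
    · · · · · · ·
    · · · · · · ·
    · · · · · · ·
    · · · · · · ·
    · · · · · · ·
    · · · · · · ·

Answer: "outside"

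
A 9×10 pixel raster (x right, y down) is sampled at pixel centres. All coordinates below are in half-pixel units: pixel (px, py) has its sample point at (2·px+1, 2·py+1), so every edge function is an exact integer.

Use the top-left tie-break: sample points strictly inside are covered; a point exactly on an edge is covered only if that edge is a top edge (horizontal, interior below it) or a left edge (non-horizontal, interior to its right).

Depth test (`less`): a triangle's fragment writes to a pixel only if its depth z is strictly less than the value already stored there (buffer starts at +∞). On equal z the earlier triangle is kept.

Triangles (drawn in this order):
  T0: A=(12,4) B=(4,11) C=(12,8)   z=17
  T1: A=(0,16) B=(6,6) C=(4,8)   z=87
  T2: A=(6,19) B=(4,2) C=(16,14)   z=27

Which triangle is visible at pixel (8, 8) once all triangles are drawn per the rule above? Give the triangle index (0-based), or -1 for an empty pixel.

T0:
  2·area = 32  (B↔C swapped to make it positive)
  edge (12, 4)→(12, 8): d=(0,4) right/bottom  bias=-1
  edge (12, 8)→(4, 11): d=(-8,3) right/bottom  bias=-1
  edge (4, 11)→(12, 4): d=(8,-7) top-left  bias=+0
    (5,2)@(11, 5): e=[4,27,1] → █
    (6,2)@(13, 5): e=[-4,21,15] → ·
    (4,3)@(9, 7): e=[12,17,3] → █
    (6,3)@(13, 7): e=[-4,5,31] → ·
    (3,4)@(7, 9): e=[20,7,5] → █
    (5,4)@(11, 9): e=[4,-5,33] → ·
    (3,5)@(7, 11): e=[20,-9,21] → ·
    (4,5)@(9, 11): e=[12,-15,35] → ·
  covered (5 px):
    · · · · · · · · ·
    · · · · · · · · ·
    · · · · · █ · · ·
    · · · · █ █ · · ·
    · · · █ █ · · · ·
    · · · · · · · · ·
    · · · · · · · · ·
    · · · · · · · · ·
    · · · · · · · · ·
    · · · · · · · · ·
T1:
  2·area = 8  (B↔C swapped to make it positive)
  edge (0, 16)→(4, 8): d=(4,-8) top-left  bias=+0
  edge (4, 8)→(6, 6): d=(2,-2) top-left  bias=+0
  edge (6, 6)→(0, 16): d=(-6,10) right/bottom  bias=-1
    (4,0)@(9, 1): e=[12,-4,0] → ·  [on edge]
    (5,0)@(11, 1): e=[28,0,-20] → ·  [on edge]
    (4,1)@(9, 3): e=[20,0,-12] → ·  [on edge]
    (3,2)@(7, 5): e=[12,0,-4] → ·  [on edge]
    (2,3)@(5, 7): e=[4,0,4] → █  [on edge]
    (3,3)@(7, 7): e=[20,4,-16] → ·
    (1,4)@(3, 9): e=[-4,0,12] → ·  [on edge]
    (2,4)@(5, 9): e=[12,4,-8] → ·
    (0,5)@(1, 11): e=[-12,0,20] → ·  [on edge]
    (1,5)@(3, 11): e=[4,4,0] → ·  [on edge]
  covered (1 px):
    · · · · · · · · ·
    · · · · · · · · ·
    · · · · · · · · ·
    · · █ · · · · · ·
    · · · · · · · · ·
    · · · · · · · · ·
    · · · · · · · · ·
    · · · · · · · · ·
    · · · · · · · · ·
    · · · · · · · · ·
T2:
  2·area = 180
  edge (6, 19)→(4, 2): d=(-2,-17) top-left  bias=+0
  edge (4, 2)→(16, 14): d=(12,12) right/bottom  bias=-1
  edge (16, 14)→(6, 19): d=(-10,5) right/bottom  bias=-1
    (1,0)@(3, 1): e=[-15,0,195] → ·  [on edge]
    (2,1)@(5, 3): e=[15,0,165] → ·  [on edge]
    (2,2)@(5, 5): e=[11,24,145] → █
    (3,2)@(7, 5): e=[45,0,135] → ·  [on edge]
    (2,3)@(5, 7): e=[7,48,125] → █
    (3,3)@(7, 7): e=[41,24,115] → █
    (4,3)@(9, 7): e=[75,0,105] → ·  [on edge]
    (2,4)@(5, 9): e=[3,72,105] → █
    (4,4)@(9, 9): e=[71,24,85] → █
    (5,4)@(11, 9): e=[105,0,75] → ·  [on edge]
    (2,5)@(5, 11): e=[-1,96,85] → ·
    (3,5)@(7, 11): e=[33,72,75] → █
    (6,5)@(13, 11): e=[135,0,45] → ·  [on edge]
    (7,6)@(15, 13): e=[165,0,15] → ·  [on edge]
    (8,7)@(17, 15): e=[195,0,-15] → ·  [on edge]
  covered (19 px):
    · · · · · · · · ·
    · · · · · · · · ·
    · · █ · · · · · ·
    · · █ █ · · · · ·
    · · █ █ █ · · · ·
    · · · █ █ █ · · ·
    · · · █ █ █ █ · ·
    · · · █ █ █ █ · ·
    · · · █ █ · · · ·
    · · · · · · · · ·

Z-buffer (winner per pixel, '.' = empty):
  . . . . . . . . .
  . . . . . . . . .
  . . 2 . . 0 . . .
  . . 2 2 0 0 . . .
  . . 2 0 0 . . . .
  . . . 2 2 2 . . .
  . . . 2 2 2 2 . .
  . . . 2 2 2 2 . .
  . . . 2 2 . . . .
  . . . . . . . . .

Result: -1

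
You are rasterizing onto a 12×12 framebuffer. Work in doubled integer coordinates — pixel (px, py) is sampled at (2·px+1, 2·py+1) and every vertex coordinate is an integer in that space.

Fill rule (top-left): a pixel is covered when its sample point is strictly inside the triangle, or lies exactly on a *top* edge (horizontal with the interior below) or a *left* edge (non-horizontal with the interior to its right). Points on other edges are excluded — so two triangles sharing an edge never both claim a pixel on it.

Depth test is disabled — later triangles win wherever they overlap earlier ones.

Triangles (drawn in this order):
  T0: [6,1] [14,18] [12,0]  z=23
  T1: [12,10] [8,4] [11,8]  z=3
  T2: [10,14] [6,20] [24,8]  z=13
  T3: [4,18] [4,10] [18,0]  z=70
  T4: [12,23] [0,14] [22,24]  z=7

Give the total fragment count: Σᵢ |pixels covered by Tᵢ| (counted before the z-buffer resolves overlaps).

T0:
  2·area = 110  (B↔C swapped to make it positive)
  edge (6, 1)→(12, 0): d=(6,-1) top-left  bias=+0
  edge (12, 0)→(14, 18): d=(2,18) right/bottom  bias=-1
  edge (14, 18)→(6, 1): d=(-8,-17) top-left  bias=+0
    (3,0)@(7, 1): e=[1,92,17] → #
    (4,0)@(9, 1): e=[3,56,51] → #
    (5,0)@(11, 1): e=[5,20,85] → #
    (6,0)@(13, 1): e=[7,-16,119] → ·
    (3,1)@(7, 3): e=[13,96,1] → #
    (6,1)@(13, 3): e=[19,-12,103] → ·
    (3,2)@(7, 5): e=[25,100,-15] → ·
    (4,2)@(9, 5): e=[27,64,19] → #
    (6,2)@(13, 5): e=[31,-8,87] → ·
    (4,3)@(9, 7): e=[39,68,3] → #
    (6,3)@(13, 7): e=[43,-4,71] → ·
    (4,4)@(9, 9): e=[51,72,-13] → ·
    (6,4)@(13, 9): e=[55,0,55] → ·  [on edge]
  covered (15 px):
    · · · # # # · · · · · ·
    · · · # # # · · · · · ·
    · · · · # # · · · · · ·
    · · · · # # · · · · · ·
    · · · · · # · · · · · ·
    · · · · · # # · · · · ·
    · · · · · · # · · · · ·
    · · · · · · # · · · · ·
    · · · · · · · · · · · ·
    · · · · · · · · · · · ·
    · · · · · · · · · · · ·
    · · · · · · · · · · · ·
T1:
  2·area = 2
  edge (12, 10)→(8, 4): d=(-4,-6) top-left  bias=+0
  edge (8, 4)→(11, 8): d=(3,4) right/bottom  bias=-1
  edge (11, 8)→(12, 10): d=(1,2) right/bottom  bias=-1
  covered (0 px):
    · · · · · · · · · · · ·
    · · · · · · · · · · · ·
    · · · · · · · · · · · ·
    · · · · · · · · · · · ·
    · · · · · · · · · · · ·
    · · · · · · · · · · · ·
    · · · · · · · · · · · ·
    · · · · · · · · · · · ·
    · · · · · · · · · · · ·
    · · · · · · · · · · · ·
    · · · · · · · · · · · ·
    · · · · · · · · · · · ·
T2:
  2·area = 60  (B↔C swapped to make it positive)
  edge (10, 14)→(24, 8): d=(14,-6) top-left  bias=+0
  edge (24, 8)→(6, 20): d=(-18,12) right/bottom  bias=-1
  edge (6, 20)→(10, 14): d=(4,-6) top-left  bias=+0
    (8,5)@(17, 11): e=[0,30,30] → #  [on edge]
    (9,5)@(19, 11): e=[12,6,42] → #
    (10,5)@(21, 11): e=[24,-18,54] → ·
    (6,6)@(13, 13): e=[4,42,14] → #
    (7,6)@(15, 13): e=[16,18,26] → #
    (8,6)@(17, 13): e=[28,-6,38] → ·
    (9,6)@(19, 13): e=[40,-30,50] → ·
    (5,7)@(11, 15): e=[20,30,10] → #
    (7,7)@(15, 15): e=[44,-18,34] → ·
    (1,8)@(3, 17): e=[0,90,-30] → ·  [on edge]
    (4,8)@(9, 17): e=[36,18,6] → #
    (5,8)@(11, 17): e=[48,-6,18] → ·
  covered (8 px):
    · · · · · · · · · · · ·
    · · · · · · · · · · · ·
    · · · · · · · · · · · ·
    · · · · · · · · · · · ·
    · · · · · · · · · · · ·
    · · · · · · · · # # · ·
    · · · · · · # # · · · ·
    · · · · · # # · · · · ·
    · · · · # · · · · · · ·
    · · · # · · · · · · · ·
    · · · · · · · · · · · ·
    · · · · · · · · · · · ·
T3:
  2·area = 112
  edge (4, 18)→(4, 10): d=(0,-8) top-left  bias=+0
  edge (4, 10)→(18, 0): d=(14,-10) top-left  bias=+0
  edge (18, 0)→(4, 18): d=(-14,18) right/bottom  bias=-1
    (8,0)@(17, 1): e=[104,4,4] → #
    (9,0)@(19, 1): e=[120,24,-32] → ·
    (7,1)@(15, 3): e=[88,12,12] → #
    (8,1)@(17, 3): e=[104,32,-24] → ·
    (5,2)@(11, 5): e=[56,0,56] → #  [on edge]
    (6,2)@(13, 5): e=[72,20,20] → #
    (7,2)@(15, 5): e=[88,40,-16] → ·
    (4,3)@(9, 7): e=[40,8,64] → #
    (6,3)@(13, 7): e=[72,48,-8] → ·
    (3,4)@(7, 9): e=[24,16,72] → #
    (5,4)@(11, 9): e=[56,56,0] → ·  [on edge]
    (2,5)@(5, 11): e=[8,24,80] → #
  covered (14 px):
    · · · · · · · · # · · ·
    · · · · · · · # · · · ·
    · · · · · # # · · · · ·
    · · · · # # · · · · · ·
    · · · # # · · · · · · ·
    · · # # # · · · · · · ·
    · · # # · · · · · · · ·
    · · # · · · · · · · · ·
    · · · · · · · · · · · ·
    · · · · · · · · · · · ·
    · · · · · · · · · · · ·
    · · · · · · · · · · · ·
T4:
  2·area = 78
  edge (12, 23)→(0, 14): d=(-12,-9) top-left  bias=+0
  edge (0, 14)→(22, 24): d=(22,10) right/bottom  bias=-1
  edge (22, 24)→(12, 23): d=(-10,-1) top-left  bias=+0
    (2,8)@(5, 17): e=[9,16,53] → #
    (3,8)@(7, 17): e=[27,-4,55] → ·
    (2,9)@(5, 19): e=[-15,60,33] → ·
    (3,9)@(7, 19): e=[3,40,35] → #
    (4,9)@(9, 19): e=[21,20,37] → #
    (5,9)@(11, 19): e=[39,0,39] → ·  [on edge]
    (3,10)@(7, 21): e=[-21,84,15] → ·
    (4,10)@(9, 21): e=[-3,64,17] → ·
    (5,10)@(11, 21): e=[15,44,19] → #
    (6,10)@(13, 21): e=[33,24,21] → #
    (7,10)@(15, 21): e=[51,4,23] → #
    (8,10)@(17, 21): e=[69,-16,25] → ·
  covered (10 px):
    · · · · · · · · · · · ·
    · · · · · · · · · · · ·
    · · · · · · · · · · · ·
    · · · · · · · · · · · ·
    · · · · · · · · · · · ·
    · · · · · · · · · · · ·
    · · · · · · · · · · · ·
    · · · · · · · · · · · ·
    · · # · · · · · · · · ·
    · · · # # · · · · · · ·
    · · · · · # # # · · · ·
    · · · · · · # # # # · ·

Answer: 47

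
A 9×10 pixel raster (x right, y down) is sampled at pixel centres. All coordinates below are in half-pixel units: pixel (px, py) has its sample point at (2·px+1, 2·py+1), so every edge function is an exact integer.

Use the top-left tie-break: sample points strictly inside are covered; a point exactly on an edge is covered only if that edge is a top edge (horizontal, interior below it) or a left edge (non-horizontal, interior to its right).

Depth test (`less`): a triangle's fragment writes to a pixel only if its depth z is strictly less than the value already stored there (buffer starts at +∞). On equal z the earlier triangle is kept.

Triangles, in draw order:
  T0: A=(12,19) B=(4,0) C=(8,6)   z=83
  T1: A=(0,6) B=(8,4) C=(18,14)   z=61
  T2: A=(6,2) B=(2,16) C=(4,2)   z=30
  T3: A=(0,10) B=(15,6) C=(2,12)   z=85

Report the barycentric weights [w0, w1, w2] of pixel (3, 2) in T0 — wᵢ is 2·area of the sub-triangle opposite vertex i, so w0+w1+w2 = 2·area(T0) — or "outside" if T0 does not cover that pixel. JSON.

T0:
  2·area = 28
  edge (12, 19)→(4, 0): d=(-8,-19) top-left  bias=+0
  edge (4, 0)→(8, 6): d=(4,6) right/bottom  bias=-1
  edge (8, 6)→(12, 19): d=(4,13) right/bottom  bias=-1
    (3,2)@(7, 5): e=[17,2,9] → #
    (4,2)@(9, 5): e=[55,-10,-17] → ·
    (3,3)@(7, 7): e=[1,10,17] → #
    (4,3)@(9, 7): e=[39,-2,-9] → ·
    (3,4)@(7, 9): e=[-15,18,25] → ·
    (4,5)@(9, 11): e=[7,14,7] → #
    (5,5)@(11, 11): e=[45,2,-19] → ·
    (4,6)@(9, 13): e=[-9,22,15] → ·
  covered (3 px):
    · · · · · · · · ·
    · · · · · · · · ·
    · · · # · · · · ·
    · · · # · · · · ·
    · · · · · · · · ·
    · · · · # · · · ·
    · · · · · · · · ·
    · · · · · · · · ·
    · · · · · · · · ·
    · · · · · · · · ·
T1:
  2·area = 100
  edge (0, 6)→(8, 4): d=(8,-2) top-left  bias=+0
  edge (8, 4)→(18, 14): d=(10,10) right/bottom  bias=-1
  edge (18, 14)→(0, 6): d=(-18,-8) top-left  bias=+0
    (2,0)@(5, 1): e=[-30,0,130] → ·  [on edge]
    (3,1)@(7, 3): e=[-10,0,110] → ·  [on edge]
    (2,2)@(5, 5): e=[2,40,58] → #
    (3,2)@(7, 5): e=[6,20,74] → #
    (4,2)@(9, 5): e=[10,0,90] → ·  [on edge]
    (1,3)@(3, 7): e=[14,80,6] → #
    (4,3)@(9, 7): e=[26,20,54] → #
    (5,3)@(11, 7): e=[30,0,70] → ·  [on edge]
    (1,4)@(3, 9): e=[30,100,-30] → ·
    (2,4)@(5, 9): e=[34,80,-14] → ·
    (3,4)@(7, 9): e=[38,60,2] → #
    (5,4)@(11, 9): e=[46,20,34] → #
    (6,4)@(13, 9): e=[50,0,50] → ·  [on edge]
    (7,5)@(15, 11): e=[70,0,30] → ·  [on edge]
    (8,6)@(17, 13): e=[90,0,10] → ·  [on edge]
  covered (10 px):
    · · · · · · · · ·
    · · · · · · · · ·
    · · # # · · · · ·
    · # # # # · · · ·
    · · · # # # · · ·
    · · · · · · # · ·
    · · · · · · · · ·
    · · · · · · · · ·
    · · · · · · · · ·
    · · · · · · · · ·
T2:
  2·area = 28
  edge (6, 2)→(2, 16): d=(-4,14) right/bottom  bias=-1
  edge (2, 16)→(4, 2): d=(2,-14) top-left  bias=+0
  edge (4, 2)→(6, 2): d=(2,0) top-left  bias=+0
    (2,1)@(5, 3): e=[10,16,2] → #
    (3,1)@(7, 3): e=[-18,44,2] → ·
    (2,2)@(5, 5): e=[2,20,6] → #
    (3,2)@(7, 5): e=[-26,48,6] → ·
    (2,3)@(5, 7): e=[-6,24,10] → ·
    (1,4)@(3, 9): e=[14,0,14] → #  [on edge]
    (2,4)@(5, 9): e=[-14,28,14] → ·
    (1,5)@(3, 11): e=[6,4,18] → #
    (2,5)@(5, 11): e=[-22,32,18] → ·
    (1,6)@(3, 13): e=[-2,8,22] → ·
  covered (4 px):
    · · · · · · · · ·
    · · # · · · · · ·
    · · # · · · · · ·
    · · · · · · · · ·
    · # · · · · · · ·
    · # · · · · · · ·
    · · · · · · · · ·
    · · · · · · · · ·
    · · · · · · · · ·
    · · · · · · · · ·
T3:
  2·area = 38
  edge (0, 10)→(15, 6): d=(15,-4) top-left  bias=+0
  edge (15, 6)→(2, 12): d=(-13,6) right/bottom  bias=-1
  edge (2, 12)→(0, 10): d=(-2,-2) top-left  bias=+0
    (2,4)@(5, 9): e=[5,21,12] → #
    (3,4)@(7, 9): e=[13,9,16] → #
    (4,4)@(9, 9): e=[21,-3,20] → ·
    (0,5)@(1, 11): e=[19,19,0] → #  [on edge]
    (1,5)@(3, 11): e=[27,7,4] → #
    (2,5)@(5, 11): e=[35,-5,8] → ·
    (3,5)@(7, 11): e=[43,-17,12] → ·
    (0,6)@(1, 13): e=[49,-7,-4] → ·
    (1,6)@(3, 13): e=[57,-19,0] → ·  [on edge]
    (2,7)@(5, 15): e=[95,-57,0] → ·  [on edge]
    (3,8)@(7, 17): e=[133,-95,0] → ·  [on edge]
    (4,9)@(9, 19): e=[171,-133,0] → ·  [on edge]
  covered (4 px):
    · · · · · · · · ·
    · · · · · · · · ·
    · · · · · · · · ·
    · · · · · · · · ·
    · · # # · · · · ·
    # # · · · · · · ·
    · · · · · · · · ·
    · · · · · · · · ·
    · · · · · · · · ·
    · · · · · · · · ·

Final: [2,9,17]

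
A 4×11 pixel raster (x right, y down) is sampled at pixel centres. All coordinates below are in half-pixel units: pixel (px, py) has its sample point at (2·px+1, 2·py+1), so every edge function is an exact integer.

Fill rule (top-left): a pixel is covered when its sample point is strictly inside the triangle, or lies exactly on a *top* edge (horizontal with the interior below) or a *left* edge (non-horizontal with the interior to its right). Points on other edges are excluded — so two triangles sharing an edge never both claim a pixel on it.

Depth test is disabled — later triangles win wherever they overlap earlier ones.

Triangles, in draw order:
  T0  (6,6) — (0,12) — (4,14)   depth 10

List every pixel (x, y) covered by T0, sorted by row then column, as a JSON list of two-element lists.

T0:
  2·area = 36  (B↔C swapped to make it positive)
  edge (6, 6)→(4, 14): d=(-2,8) right/bottom  bias=-1
  edge (4, 14)→(0, 12): d=(-4,-2) top-left  bias=+0
  edge (0, 12)→(6, 6): d=(6,-6) top-left  bias=+0
    (3,2)@(7, 5): e=[-6,42,0] → ·  [on edge]
    (2,3)@(5, 7): e=[6,30,0] → #  [on edge]
    (3,3)@(7, 7): e=[-10,34,12] → ·
    (1,4)@(3, 9): e=[18,18,0] → #  [on edge]
    (3,4)@(7, 9): e=[-14,26,24] → ·
    (0,5)@(1, 11): e=[30,6,0] → #  [on edge]
    (2,5)@(5, 11): e=[-2,14,24] → ·
    (0,6)@(1, 13): e=[26,-2,12] → ·
    (1,6)@(3, 13): e=[10,2,24] → #
    (2,6)@(5, 13): e=[-6,6,36] → ·
    (1,7)@(3, 15): e=[6,-6,36] → ·
  covered (6 px):
    · · · ·
    · · · ·
    · · · ·
    · · # ·
    · # # ·
    # # · ·
    · # · ·
    · · · ·
    · · · ·
    · · · ·
    · · · ·

Result: [[2,3],[1,4],[2,4],[0,5],[1,5],[1,6]]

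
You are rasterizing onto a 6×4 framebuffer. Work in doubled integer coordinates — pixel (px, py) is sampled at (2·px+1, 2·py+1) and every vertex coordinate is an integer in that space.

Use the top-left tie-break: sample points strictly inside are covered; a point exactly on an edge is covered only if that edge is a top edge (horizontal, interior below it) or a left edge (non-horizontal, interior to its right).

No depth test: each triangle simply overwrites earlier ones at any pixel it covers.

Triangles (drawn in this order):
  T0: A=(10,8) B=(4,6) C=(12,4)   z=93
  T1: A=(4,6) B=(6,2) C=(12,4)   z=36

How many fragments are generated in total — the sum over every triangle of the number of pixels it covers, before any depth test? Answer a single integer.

T0:
  2·area = 28
  edge (10, 8)→(4, 6): d=(-6,-2) top-left  bias=+0
  edge (4, 6)→(12, 4): d=(8,-2) top-left  bias=+0
  edge (12, 4)→(10, 8): d=(-2,4) right/bottom  bias=-1
    (0,2)@(1, 5): e=[0,-14,42] → .  [on edge]
    (4,2)@(9, 5): e=[16,2,10] → X
    (5,2)@(11, 5): e=[20,6,2] → X
    (3,3)@(7, 7): e=[0,14,14] → X  [on edge]
    (5,3)@(11, 7): e=[8,22,-2] → .
  covered (4 px):
    . . . . . .
    . . . . . .
    . . . . X X
    . . . X X .
T1:
  2·area = 28
  edge (4, 6)→(6, 2): d=(2,-4) top-left  bias=+0
  edge (6, 2)→(12, 4): d=(6,2) right/bottom  bias=-1
  edge (12, 4)→(4, 6): d=(-8,2) right/bottom  bias=-1
    (1,0)@(3, 1): e=[-14,0,42] → .  [on edge]
    (3,1)@(7, 3): e=[6,4,18] → X
    (4,1)@(9, 3): e=[14,0,14] → .  [on edge]
    (2,2)@(5, 5): e=[2,20,6] → X
    (4,2)@(9, 5): e=[18,12,-2] → .
    (2,3)@(5, 7): e=[6,32,-10] → .
    (3,3)@(7, 7): e=[14,28,-14] → .
  covered (3 px):
    . . . . . .
    . . . X . .
    . . X X . .
    . . . . . .

Result: 7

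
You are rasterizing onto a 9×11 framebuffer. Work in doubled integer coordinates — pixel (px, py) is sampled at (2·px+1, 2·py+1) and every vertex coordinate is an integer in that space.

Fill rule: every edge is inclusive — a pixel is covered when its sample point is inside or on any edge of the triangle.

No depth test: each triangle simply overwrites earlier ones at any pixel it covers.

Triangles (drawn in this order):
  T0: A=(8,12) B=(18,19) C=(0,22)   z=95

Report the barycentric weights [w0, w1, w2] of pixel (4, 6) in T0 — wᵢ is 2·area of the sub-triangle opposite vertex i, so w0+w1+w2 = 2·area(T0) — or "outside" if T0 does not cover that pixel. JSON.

T0:
  2·area = 156
  edge (8, 12)→(18, 19): d=(10,7) inclusive
  edge (18, 19)→(0, 22): d=(-18,3) inclusive
  edge (0, 22)→(8, 12): d=(8,-10) inclusive
    (4,6)@(9, 13): e=[3,135,18] → #
    (5,6)@(11, 13): e=[-11,129,38] → ·
    (3,7)@(7, 15): e=[37,105,14] → #
    (5,7)@(11, 15): e=[9,93,54] → #
    (6,7)@(13, 15): e=[-5,87,74] → ·
    (2,8)@(5, 17): e=[71,75,10] → #
    (6,8)@(13, 17): e=[15,51,90] → #
    (7,8)@(15, 17): e=[1,45,110] → #
    (8,8)@(17, 17): e=[-13,39,130] → ·
    (1,9)@(3, 19): e=[105,45,6] → #
    (8,9)@(17, 19): e=[7,3,146] → #
    (0,10)@(1, 21): e=[139,15,2] → #
  covered (21 px):
    · · · · · · · · ·
    · · · · · · · · ·
    · · · · · · · · ·
    · · · · · · · · ·
    · · · · · · · · ·
    · · · · · · · · ·
    · · · · # · · · ·
    · · · # # # · · ·
    · · # # # # # # ·
    · # # # # # # # #
    # # # · · · · · ·

Answer: [135,18,3]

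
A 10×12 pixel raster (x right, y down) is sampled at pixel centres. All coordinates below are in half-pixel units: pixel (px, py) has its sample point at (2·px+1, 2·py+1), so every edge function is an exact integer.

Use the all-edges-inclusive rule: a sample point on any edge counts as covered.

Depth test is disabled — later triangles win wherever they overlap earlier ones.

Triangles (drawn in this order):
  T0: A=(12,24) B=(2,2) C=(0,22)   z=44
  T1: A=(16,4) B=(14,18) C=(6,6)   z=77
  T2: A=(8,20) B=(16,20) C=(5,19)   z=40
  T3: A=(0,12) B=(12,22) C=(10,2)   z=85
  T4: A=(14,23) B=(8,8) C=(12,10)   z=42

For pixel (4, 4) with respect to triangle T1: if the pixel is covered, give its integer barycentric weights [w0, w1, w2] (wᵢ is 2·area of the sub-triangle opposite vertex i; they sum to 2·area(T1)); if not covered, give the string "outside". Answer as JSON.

T0:
  2·area = 244  (B↔C swapped to make it positive)
  edge (12, 24)→(0, 22): d=(-12,-2) inclusive
  edge (0, 22)→(2, 2): d=(2,-20) inclusive
  edge (2, 2)→(12, 24): d=(10,22) inclusive
    (1,2)@(3, 5): e=[210,26,8] → █
    (2,2)@(5, 5): e=[214,66,-36] → ·
    (1,3)@(3, 7): e=[186,30,28] → █
    (2,3)@(5, 7): e=[190,70,-16] → ·
    (1,4)@(3, 9): e=[162,34,48] → █
    (2,4)@(5, 9): e=[166,74,4] → █
    (3,4)@(7, 9): e=[170,114,-40] → ·
    (1,5)@(3, 11): e=[138,38,68] → █
    (3,5)@(7, 11): e=[146,118,-20] → ·
    (0,6)@(1, 13): e=[110,2,132] → █
    (3,6)@(7, 13): e=[122,122,0] → █  [on edge]
    (4,6)@(9, 13): e=[126,162,-44] → ·
  covered (31 px):
    · · · · · · · · · ·
    · · · · · · · · · ·
    · █ · · · · · · · ·
    · █ · · · · · · · ·
    · █ █ · · · · · · ·
    · █ █ · · · · · · ·
    █ █ █ █ · · · · · ·
    █ █ █ █ · · · · · ·
    █ █ █ █ · · · · · ·
    █ █ █ █ █ · · · · ·
    █ █ █ █ █ · · · · ·
    · · · █ █ █ · · · ·
T1:
  2·area = 136
  edge (16, 4)→(14, 18): d=(-2,14) inclusive
  edge (14, 18)→(6, 6): d=(-8,-12) inclusive
  edge (6, 6)→(16, 4): d=(10,-2) inclusive
    (5,2)@(11, 5): e=[68,68,0] → █  [on edge]
    (6,2)@(13, 5): e=[40,92,4] → █
    (7,2)@(15, 5): e=[12,116,8] → █
    (8,2)@(17, 5): e=[-16,140,12] → ·
    (0,3)@(1, 7): e=[204,-68,0] → ·  [on edge]
    (3,3)@(7, 7): e=[120,4,12] → █
    (4,3)@(9, 7): e=[92,28,16] → █
    (8,3)@(17, 7): e=[-20,124,32] → ·
    (3,4)@(7, 9): e=[116,-12,32] → ·
    (4,4)@(9, 9): e=[88,12,36] → █
    (8,4)@(17, 9): e=[-24,108,52] → ·
    (4,5)@(9, 11): e=[84,-4,56] → ·
    (7,5)@(15, 11): e=[0,68,68] → █  [on edge]
  covered (18 px):
    · · · · · · · · · ·
    · · · · · · · · · ·
    · · · · · █ █ █ · ·
    · · · █ █ █ █ █ · ·
    · · · · █ █ █ █ · ·
    · · · · · █ █ █ · ·
    · · · · · █ █ · · ·
    · · · · · · █ · · ·
    · · · · · · · · · ·
    · · · · · · · · · ·
    · · · · · · · · · ·
    · · · · · · · · · ·
T2:
  2·area = 8  (B↔C swapped to make it positive)
  edge (8, 20)→(5, 19): d=(-3,-1) inclusive
  edge (5, 19)→(16, 20): d=(11,1) inclusive
  edge (16, 20)→(8, 20): d=(-8,0) inclusive
    (2,9)@(5, 19): e=[0,0,8] → █  [on edge]
    (3,9)@(7, 19): e=[2,-2,8] → ·
    (2,10)@(5, 21): e=[-6,22,-8] → ·
    (5,10)@(11, 21): e=[0,16,-8] → ·  [on edge]
    (8,11)@(17, 23): e=[0,32,-24] → ·  [on edge]
  covered (1 px):
    · · · · · · · · · ·
    · · · · · · · · · ·
    · · · · · · · · · ·
    · · · · · · · · · ·
    · · · · · · · · · ·
    · · · · · · · · · ·
    · · · · · · · · · ·
    · · · · · · · · · ·
    · · · · · · · · · ·
    · · █ · · · · · · ·
    · · · · · · · · · ·
    · · · · · · · · · ·
T3:
  2·area = 220  (B↔C swapped to make it positive)
  edge (0, 12)→(10, 2): d=(10,-10) inclusive
  edge (10, 2)→(12, 22): d=(2,20) inclusive
  edge (12, 22)→(0, 12): d=(-12,-10) inclusive
    (5,0)@(11, 1): e=[0,-22,242] → ·  [on edge]
    (4,1)@(9, 3): e=[0,22,198] → █  [on edge]
    (5,1)@(11, 3): e=[20,-18,218] → ·
    (3,2)@(7, 5): e=[0,66,154] → █  [on edge]
    (5,2)@(11, 5): e=[40,-14,194] → ·
    (2,3)@(5, 7): e=[0,110,110] → █  [on edge]
    (5,3)@(11, 7): e=[60,-10,170] → ·
    (1,4)@(3, 9): e=[0,154,66] → █  [on edge]
    (5,4)@(11, 9): e=[80,-6,146] → ·
    (0,5)@(1, 11): e=[0,198,22] → █  [on edge]
    (5,5)@(11, 11): e=[100,-2,122] → ·
    (0,6)@(1, 13): e=[20,202,-2] → ·
  covered (30 px):
    · · · · · · · · · ·
    · · · · █ · · · · ·
    · · · █ █ · · · · ·
    · · █ █ █ · · · · ·
    · █ █ █ █ · · · · ·
    █ █ █ █ █ · · · · ·
    · █ █ █ █ █ · · · ·
    · · █ █ █ █ · · · ·
    · · · █ █ █ · · · ·
    · · · · █ █ · · · ·
    · · · · · █ · · · ·
    · · · · · · · · · ·
T4:
  2·area = 48
  edge (14, 23)→(8, 8): d=(-6,-15) inclusive
  edge (8, 8)→(12, 10): d=(4,2) inclusive
  edge (12, 10)→(14, 23): d=(2,13) inclusive
    (4,4)@(9, 9): e=[9,2,37] → █
    (5,4)@(11, 9): e=[39,-2,11] → ·
    (4,5)@(9, 11): e=[-3,10,41] → ·
    (5,5)@(11, 11): e=[27,6,15] → █
    (6,5)@(13, 11): e=[57,2,-11] → ·
    (5,6)@(11, 13): e=[15,14,19] → █
    (6,6)@(13, 13): e=[45,10,-7] → ·
    (5,7)@(11, 15): e=[3,22,23] → █
    (6,7)@(13, 15): e=[33,18,-3] → ·
    (5,8)@(11, 17): e=[-9,30,27] → ·
    (6,8)@(13, 17): e=[21,26,1] → █
    (7,8)@(15, 17): e=[51,22,-25] → ·
  covered (6 px):
    · · · · · · · · · ·
    · · · · · · · · · ·
    · · · · · · · · · ·
    · · · · · · · · · ·
    · · · · █ · · · · ·
    · · · · · █ · · · ·
    · · · · · █ · · · ·
    · · · · · █ · · · ·
    · · · · · · █ · · ·
    · · · · · · █ · · ·
    · · · · · · · · · ·
    · · · · · · · · · ·

Answer: [12,36,88]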